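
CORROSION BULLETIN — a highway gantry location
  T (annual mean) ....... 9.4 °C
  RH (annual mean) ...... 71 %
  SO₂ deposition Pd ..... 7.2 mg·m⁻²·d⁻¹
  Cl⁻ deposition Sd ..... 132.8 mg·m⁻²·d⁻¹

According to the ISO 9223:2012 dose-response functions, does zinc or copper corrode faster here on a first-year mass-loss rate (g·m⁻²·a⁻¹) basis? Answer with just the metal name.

zinc: f(T) = +0.038·(T−10) [T≤10 °C] = -0.0228
  SO₂ term: 0.0129·7.2^0.44·exp(0.046·71-0.0228) = 0.7876
  Sd branch = 0.0175·Sd^0.57·e^(0.008·RH+0.085·T) = 1.114 μm/a
  r_corr = 0.7876 + 1.114 = 1.902 μm/a
  mass loss = 1.902 μm/a × 7.14 g/cm³ = 13.58 g·m⁻²·a⁻¹
copper: T≤10 °C ⇒ hinge +0.126·(9.4−10) = -0.0756
  SO₂ term: 0.0053·7.2^0.26·exp(0.059·71-0.0756) = 0.5415
  Sd branch = 0.01025·Sd^0.27·e^(0.036·RH+0.049·T) = 0.7836 μm/a
  sum: 0.5415 + 0.7836 → r_corr = 1.325 μm/a
  mass loss = 1.325 μm/a × 8.96 g/cm³ = 11.87 g·m⁻²·a⁻¹
Ordering by g·m⁻²·a⁻¹: zinc (13.6) > copper (11.9)

zinc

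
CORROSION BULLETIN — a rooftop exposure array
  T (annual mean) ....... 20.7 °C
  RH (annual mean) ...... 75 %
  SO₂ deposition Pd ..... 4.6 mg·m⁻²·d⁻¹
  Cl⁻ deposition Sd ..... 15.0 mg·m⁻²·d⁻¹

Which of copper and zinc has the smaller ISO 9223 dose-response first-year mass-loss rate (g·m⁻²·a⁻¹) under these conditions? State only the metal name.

copper: f(T) = -0.080·(T−10) [T>10 °C] = -0.8560
  Pd branch = 0.0053·Pd^0.26·e^(0.059·RH+f) = 0.2796 μm/a
  Sd branch = 0.01025·Sd^0.27·e^(0.036·RH+0.049·T) = 0.8737 μm/a
  sum: 0.2796 + 0.8737 → r_corr = 1.153 μm/a
  mass loss = 1.153 μm/a × 8.96 g/cm³ = 10.33 g·m⁻²·a⁻¹
zinc: temperature factor f = -0.071·(10.7) = -0.7597
  SO₂ term: 0.0129·4.6^0.44·exp(0.046·75-0.7597) = 0.372
  Sd branch = 0.0175·Sd^0.57·e^(0.008·RH+0.085·T) = 0.8672 μm/a
  sum: 0.372 + 0.8672 → r_corr = 1.239 μm/a
  mass loss = 1.239 μm/a × 7.14 g/cm³ = 8.848 g·m⁻²·a⁻¹
Ordering by g·m⁻²·a⁻¹: copper (10.3) > zinc (8.85)

zinc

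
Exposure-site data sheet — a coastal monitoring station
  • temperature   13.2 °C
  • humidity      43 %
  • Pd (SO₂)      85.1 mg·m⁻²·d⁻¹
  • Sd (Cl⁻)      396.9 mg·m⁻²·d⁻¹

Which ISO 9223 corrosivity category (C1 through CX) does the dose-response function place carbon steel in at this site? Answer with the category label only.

C4

carbon steel: f(T) = -0.054·(T−10) [T>10 °C] = -0.1728
  SO₂ term: 1.77·85.1^0.52·exp(0.02·43-0.1728) = 35.48
  Cl⁻ term: 0.102·396.9^0.62·exp(0.033·43+0.04·13.2) = 29.2
  r_corr = 35.48 + 29.2 = 64.68 μm/a
Category bounds: 50…80 μm/a bracket r_corr ⇒ C4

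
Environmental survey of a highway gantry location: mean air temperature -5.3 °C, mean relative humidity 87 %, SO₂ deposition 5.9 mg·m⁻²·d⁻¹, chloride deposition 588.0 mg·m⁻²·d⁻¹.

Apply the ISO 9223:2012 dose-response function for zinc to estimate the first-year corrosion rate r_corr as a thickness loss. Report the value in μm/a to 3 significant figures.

r_corr = 1.71 μm/a

zinc: temperature factor f = +0.038·(-15.3) = -0.5814
  Pd branch = 0.0129·Pd^0.44·e^(0.046·RH+f) = 0.8616 μm/a
  Sd branch = 0.0175·Sd^0.57·e^(0.008·RH+0.085·T) = 0.8476 μm/a
  sum: 0.8616 + 0.8476 → r_corr = 1.709 μm/a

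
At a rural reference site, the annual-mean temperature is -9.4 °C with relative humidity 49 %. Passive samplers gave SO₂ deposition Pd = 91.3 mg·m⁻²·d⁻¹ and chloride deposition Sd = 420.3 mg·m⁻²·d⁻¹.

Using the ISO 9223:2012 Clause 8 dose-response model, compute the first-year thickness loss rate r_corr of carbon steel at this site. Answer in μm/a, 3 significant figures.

r_corr = 17.6 μm/a

carbon steel: temperature factor f = +0.150·(-19.4) = -2.9100
  sulphur-dioxide contribution → 2.687 μm/a
  chloride contribution → 14.93 μm/a
  total first-year rate 17.62 μm/a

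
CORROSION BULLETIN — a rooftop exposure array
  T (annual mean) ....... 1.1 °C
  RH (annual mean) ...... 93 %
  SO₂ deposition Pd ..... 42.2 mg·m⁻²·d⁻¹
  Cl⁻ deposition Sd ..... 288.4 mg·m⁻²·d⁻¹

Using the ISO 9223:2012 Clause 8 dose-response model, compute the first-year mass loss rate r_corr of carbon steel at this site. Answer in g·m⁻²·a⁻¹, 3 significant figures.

r_corr = 768 g·m⁻²·a⁻¹

carbon steel: f(T) = +0.150·(T−10) [T≤10 °C] = -1.3350
  Pd branch = 1.77·Pd^0.52·e^(0.02·RH+f) = 20.95 μm/a
  Sd branch = 0.102·Sd^0.62·e^(0.033·RH+0.04·T) = 76.87 μm/a
  sum: 20.95 + 76.87 → r_corr = 97.82 μm/a
Convert to mass loss: 97.82 μm/a × 7.85 g/cm³ = 767.9 g·m⁻²·a⁻¹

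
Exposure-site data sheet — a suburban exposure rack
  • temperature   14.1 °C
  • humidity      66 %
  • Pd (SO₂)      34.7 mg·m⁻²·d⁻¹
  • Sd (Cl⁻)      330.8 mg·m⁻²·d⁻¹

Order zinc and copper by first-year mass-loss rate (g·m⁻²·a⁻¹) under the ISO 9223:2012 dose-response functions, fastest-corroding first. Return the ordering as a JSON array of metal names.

zinc: T>10 °C ⇒ hinge -0.071·(14.1−10) = -0.2911
  SO₂ term: 0.0129·34.7^0.44·exp(0.046·66-0.2911) = 0.9559
  Sd branch = 0.0175·Sd^0.57·e^(0.008·RH+0.085·T) = 2.685 μm/a
  sum: 0.9559 + 2.685 → r_corr = 3.641 μm/a
  mass loss = 3.641 μm/a × 7.14 g/cm³ = 26 g·m⁻²·a⁻¹
copper: T>10 °C ⇒ hinge -0.080·(14.1−10) = -0.3280
  SO₂ term: 0.0053·34.7^0.26·exp(0.059·66-0.3280) = 0.4715
  Cl⁻ term: 0.01025·330.8^0.27·exp(0.036·66+0.049·14.1) = 1.054
  sum: 0.4715 + 1.054 → r_corr = 1.526 μm/a
  mass loss = 1.526 μm/a × 8.96 g/cm³ = 13.67 g·m⁻²·a⁻¹
Ordering by g·m⁻²·a⁻¹: zinc (26) > copper (13.7)

["zinc", "copper"]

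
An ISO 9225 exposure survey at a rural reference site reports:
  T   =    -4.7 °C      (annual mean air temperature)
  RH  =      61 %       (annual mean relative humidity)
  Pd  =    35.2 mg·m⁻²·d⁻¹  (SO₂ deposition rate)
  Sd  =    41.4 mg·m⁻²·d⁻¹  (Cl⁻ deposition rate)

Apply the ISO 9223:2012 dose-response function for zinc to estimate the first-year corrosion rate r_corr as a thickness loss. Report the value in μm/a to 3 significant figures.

r_corr = 0.745 μm/a

zinc: temperature factor f = +0.038·(-14.7) = -0.5586
  SO₂ term: 0.0129·35.2^0.44·exp(0.046·61-0.5586) = 0.5849
  Cl⁻ term: 0.0175·41.4^0.57·exp(0.008·61+0.085·-4.7) = 0.1596
  r_corr = 0.5849 + 0.1596 = 0.7446 μm/a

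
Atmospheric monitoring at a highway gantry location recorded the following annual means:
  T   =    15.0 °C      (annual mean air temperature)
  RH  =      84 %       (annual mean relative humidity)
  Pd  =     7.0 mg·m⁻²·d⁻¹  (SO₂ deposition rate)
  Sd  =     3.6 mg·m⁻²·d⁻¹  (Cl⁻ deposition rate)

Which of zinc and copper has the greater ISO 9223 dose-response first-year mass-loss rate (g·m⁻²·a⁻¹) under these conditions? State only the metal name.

copper

zinc: temperature factor f = -0.071·(5.0) = -0.3550
  Pd branch = 0.0129·Pd^0.44·e^(0.046·RH+f) = 1.015 μm/a
  Cl⁻ term: 0.0175·3.6^0.57·exp(0.008·84+0.085·15.0) = 0.2545
  sum: 1.015 + 0.2545 → r_corr = 1.269 μm/a
  mass loss = 1.269 μm/a × 7.14 g/cm³ = 9.063 g·m⁻²·a⁻¹
copper: f(T) = -0.080·(T−10) [T>10 °C] = -0.4000
  SO₂ term: 0.0053·7.0^0.26·exp(0.059·84-0.4000) = 0.8368
  Sd branch = 0.01025·Sd^0.27·e^(0.036·RH+0.049·T) = 0.6215 μm/a
  sum: 0.8368 + 0.6215 → r_corr = 1.458 μm/a
  mass loss = 1.458 μm/a × 8.96 g/cm³ = 13.07 g·m⁻²·a⁻¹
Ordering by g·m⁻²·a⁻¹: copper (13.1) > zinc (9.06)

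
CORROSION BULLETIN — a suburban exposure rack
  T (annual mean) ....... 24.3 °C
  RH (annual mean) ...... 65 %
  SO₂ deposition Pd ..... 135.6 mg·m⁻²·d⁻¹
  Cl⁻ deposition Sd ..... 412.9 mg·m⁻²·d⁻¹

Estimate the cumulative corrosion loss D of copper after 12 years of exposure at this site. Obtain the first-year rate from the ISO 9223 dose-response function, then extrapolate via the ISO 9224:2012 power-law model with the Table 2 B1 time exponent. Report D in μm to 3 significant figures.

copper: T>10 °C ⇒ hinge -0.080·(24.3−10) = -1.1440
  sulphur-dioxide contribution → 0.2801 μm/a
  chloride contribution → 1.78 μm/a
  ⇒ r_corr(copper) = 2.06 μm/a
ISO 9224: D(t) = r_corr · t^b with b = 0.667 (copper, B1)
  D(12) = 2.06 × 12^0.667 = 2.06 × 5.246 = 10.81 μm

D(12) = 10.8 μm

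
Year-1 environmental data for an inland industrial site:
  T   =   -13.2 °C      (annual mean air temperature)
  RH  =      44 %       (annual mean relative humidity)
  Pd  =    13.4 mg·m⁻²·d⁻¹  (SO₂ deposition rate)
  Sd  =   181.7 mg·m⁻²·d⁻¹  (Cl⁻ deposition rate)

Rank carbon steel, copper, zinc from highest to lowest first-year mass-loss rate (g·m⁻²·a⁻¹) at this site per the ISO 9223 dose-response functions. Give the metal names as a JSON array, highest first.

carbon steel: T≤10 °C ⇒ hinge +0.150·(-13.2−10) = -3.4800
  SO₂ term: 1.77·13.4^0.52·exp(0.02·44-3.4800) = 0.5069
  Sd branch = 0.102·Sd^0.62·e^(0.033·RH+0.04·T) = 6.467 μm/a
  r_corr = 0.5069 + 6.467 = 6.974 μm/a
  mass loss = 6.974 μm/a × 7.85 g/cm³ = 54.74 g·m⁻²·a⁻¹
copper: temperature factor f = +0.126·(-23.2) = -2.9232
  Pd branch = 0.0053·Pd^0.26·e^(0.059·RH+f) = 0.007503 μm/a
  Sd branch = 0.01025·Sd^0.27·e^(0.036·RH+0.049·T) = 0.1066 μm/a
  r_corr = 0.007503 + 0.1066 = 0.1141 μm/a
  mass loss = 0.1141 μm/a × 8.96 g/cm³ = 1.022 g·m⁻²·a⁻¹
zinc: T≤10 °C ⇒ hinge +0.038·(-13.2−10) = -0.8816
  SO₂ term: 0.0129·13.4^0.44·exp(0.046·44-0.8816) = 0.1267
  Sd branch = 0.0175·Sd^0.57·e^(0.008·RH+0.085·T) = 0.1572 μm/a
  r_corr = 0.1267 + 0.1572 = 0.2839 μm/a
  mass loss = 0.2839 μm/a × 7.14 g/cm³ = 2.027 g·m⁻²·a⁻¹
Ordering by g·m⁻²·a⁻¹: carbon steel (54.7) > zinc (2.03) > copper (1.02)

["carbon steel", "zinc", "copper"]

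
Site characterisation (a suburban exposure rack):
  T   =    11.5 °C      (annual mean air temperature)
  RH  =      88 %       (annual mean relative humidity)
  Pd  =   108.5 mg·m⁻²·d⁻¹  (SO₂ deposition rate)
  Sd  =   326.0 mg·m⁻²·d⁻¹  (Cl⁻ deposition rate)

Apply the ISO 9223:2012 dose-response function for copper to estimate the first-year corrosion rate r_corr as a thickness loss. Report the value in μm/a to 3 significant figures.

r_corr = 4.90 μm/a

copper: f(T) = -0.080·(T−10) [T>10 °C] = -0.1200
  SO₂ term: 0.0053·108.5^0.26·exp(0.059·88-0.1200) = 2.859
  Sd branch = 0.01025·Sd^0.27·e^(0.036·RH+0.049·T) = 2.041 μm/a
  r_corr = 2.859 + 2.041 = 4.9 μm/a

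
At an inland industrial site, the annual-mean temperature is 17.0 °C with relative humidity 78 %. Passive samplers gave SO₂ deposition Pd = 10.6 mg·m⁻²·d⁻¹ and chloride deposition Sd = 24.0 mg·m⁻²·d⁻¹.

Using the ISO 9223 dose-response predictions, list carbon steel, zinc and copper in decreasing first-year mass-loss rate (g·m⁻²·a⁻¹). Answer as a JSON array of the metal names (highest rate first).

carbon steel: temperature factor f = -0.054·(7.0) = -0.3780
  Pd branch = 1.77·Pd^0.52·e^(0.02·RH+f) = 19.7 μm/a
  Sd branch = 0.102·Sd^0.62·e^(0.033·RH+0.04·T) = 18.95 μm/a
  r_corr = 19.7 + 18.95 = 38.65 μm/a
  mass loss = 38.65 μm/a × 7.85 g/cm³ = 303.4 g·m⁻²·a⁻¹
zinc: temperature factor f = -0.071·(7.0) = -0.4970
  Pd branch = 0.0129·Pd^0.44·e^(0.046·RH+f) = 0.8019 μm/a
  Sd branch = 0.0175·Sd^0.57·e^(0.008·RH+0.085·T) = 0.8478 μm/a
  r_corr = 0.8019 + 0.8478 = 1.65 μm/a
  mass loss = 1.65 μm/a × 7.14 g/cm³ = 11.78 g·m⁻²·a⁻¹
copper: f(T) = -0.080·(T−10) [T>10 °C] = -0.5600
  Pd branch = 0.0053·Pd^0.26·e^(0.059·RH+f) = 0.5575 μm/a
  Sd branch = 0.01025·Sd^0.27·e^(0.036·RH+0.049·T) = 0.9218 μm/a
  sum: 0.5575 + 0.9218 → r_corr = 1.479 μm/a
  mass loss = 1.479 μm/a × 8.96 g/cm³ = 13.26 g·m⁻²·a⁻¹
Ordering by g·m⁻²·a⁻¹: carbon steel (303) > copper (13.3) > zinc (11.8)

["carbon steel", "copper", "zinc"]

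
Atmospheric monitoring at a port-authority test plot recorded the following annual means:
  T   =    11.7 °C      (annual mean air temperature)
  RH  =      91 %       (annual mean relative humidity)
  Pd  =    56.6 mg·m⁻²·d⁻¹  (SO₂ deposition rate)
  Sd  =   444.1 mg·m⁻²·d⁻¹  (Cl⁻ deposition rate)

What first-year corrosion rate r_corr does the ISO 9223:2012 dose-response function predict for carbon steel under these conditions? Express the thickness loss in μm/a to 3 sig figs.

r_corr = 225 μm/a

carbon steel: f(T) = -0.054·(T−10) [T>10 °C] = -0.0918
  SO₂ term: 1.77·56.6^0.52·exp(0.02·91-0.0918) = 81.28
  Cl⁻ term: 0.102·444.1^0.62·exp(0.033·91+0.04·11.7) = 143.7
  r_corr = 81.28 + 143.7 = 225 μm/a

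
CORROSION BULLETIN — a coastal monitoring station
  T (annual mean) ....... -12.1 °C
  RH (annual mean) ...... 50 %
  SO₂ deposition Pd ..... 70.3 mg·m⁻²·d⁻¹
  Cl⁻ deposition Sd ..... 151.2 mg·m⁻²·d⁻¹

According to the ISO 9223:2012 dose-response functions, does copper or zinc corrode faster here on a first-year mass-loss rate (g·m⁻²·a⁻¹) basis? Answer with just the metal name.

zinc

copper: f(T) = +0.126·(T−10) [T≤10 °C] = -2.7846
  sulphur-dioxide contribution → 0.01889 μm/a
  chloride contribution → 0.1329 μm/a
  ⇒ r_corr(copper) = 0.1518 μm/a
  mass loss = 0.1518 μm/a × 8.96 g/cm³ = 1.36 g·m⁻²·a⁻¹
zinc: temperature factor f = +0.038·(-22.1) = -0.8398
  sulphur-dioxide contribution → 0.3609 μm/a
  chloride contribution → 0.1631 μm/a
  total first-year rate 0.524 μm/a
  mass loss = 0.524 μm/a × 7.14 g/cm³ = 3.741 g·m⁻²·a⁻¹
Ordering by g·m⁻²·a⁻¹: zinc (3.74) > copper (1.36)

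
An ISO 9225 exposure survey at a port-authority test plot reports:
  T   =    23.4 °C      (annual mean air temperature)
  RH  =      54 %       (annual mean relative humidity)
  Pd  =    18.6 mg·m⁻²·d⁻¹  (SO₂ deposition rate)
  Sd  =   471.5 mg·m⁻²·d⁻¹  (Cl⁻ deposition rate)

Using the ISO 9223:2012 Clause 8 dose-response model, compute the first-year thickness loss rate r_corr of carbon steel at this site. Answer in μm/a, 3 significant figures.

carbon steel: temperature factor f = -0.054·(13.4) = -0.7236
  sulphur-dioxide contribution → 11.56 μm/a
  chloride contribution → 70.24 μm/a
  total first-year rate 81.8 μm/a

r_corr = 81.8 μm/a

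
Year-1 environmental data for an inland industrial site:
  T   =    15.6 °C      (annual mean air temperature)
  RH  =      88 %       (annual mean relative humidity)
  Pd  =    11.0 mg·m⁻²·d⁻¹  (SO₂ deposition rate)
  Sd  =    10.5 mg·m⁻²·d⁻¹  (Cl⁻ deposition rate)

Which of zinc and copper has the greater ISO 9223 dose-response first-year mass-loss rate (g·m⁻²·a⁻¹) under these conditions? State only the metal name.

copper

zinc: T>10 °C ⇒ hinge -0.071·(15.6−10) = -0.3976
  SO₂ term: 0.0129·11.0^0.44·exp(0.046·88-0.3976) = 1.426
  Sd branch = 0.0175·Sd^0.57·e^(0.008·RH+0.085·T) = 0.509 μm/a
  sum: 1.426 + 0.509 → r_corr = 1.935 μm/a
  mass loss = 1.935 μm/a × 7.14 g/cm³ = 13.82 g·m⁻²·a⁻¹
copper: temperature factor f = -0.080·(5.6) = -0.4480
  Pd branch = 0.0053·Pd^0.26·e^(0.059·RH+f) = 1.136 μm/a
  Cl⁻ term: 0.01025·10.5^0.27·exp(0.036·88+0.049·15.6) = 0.9869
  r_corr = 1.136 + 0.9869 = 2.123 μm/a
  mass loss = 2.123 μm/a × 8.96 g/cm³ = 19.02 g·m⁻²·a⁻¹
Ordering by g·m⁻²·a⁻¹: copper (19) > zinc (13.8)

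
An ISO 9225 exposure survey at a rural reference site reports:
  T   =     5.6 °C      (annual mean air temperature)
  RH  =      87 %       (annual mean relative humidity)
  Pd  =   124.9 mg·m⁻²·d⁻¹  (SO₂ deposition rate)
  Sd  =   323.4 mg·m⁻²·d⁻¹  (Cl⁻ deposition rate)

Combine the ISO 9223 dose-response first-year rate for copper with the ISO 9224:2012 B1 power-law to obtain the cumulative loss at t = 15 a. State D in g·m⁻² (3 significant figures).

D(15) = 179 g·m⁻²

copper: f(T) = +0.126·(T−10) [T≤10 °C] = -0.5544
  sulphur-dioxide contribution → 1.811 μm/a
  chloride contribution → 1.471 μm/a
  total first-year rate 3.282 μm/a
Power-law: D(15) = r_corr · 15^0.667
  D(15) = 3.282 × 15^0.667 = 3.282 × 6.088 = 19.98 μm
  Mass loss = 19.98 μm × 8.96 g/cm³ = 179 g·m⁻²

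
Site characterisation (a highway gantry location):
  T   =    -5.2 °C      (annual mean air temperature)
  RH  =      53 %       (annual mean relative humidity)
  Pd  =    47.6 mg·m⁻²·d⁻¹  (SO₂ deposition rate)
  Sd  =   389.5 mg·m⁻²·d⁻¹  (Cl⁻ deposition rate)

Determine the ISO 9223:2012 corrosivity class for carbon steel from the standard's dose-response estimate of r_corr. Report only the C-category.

carbon steel: f(T) = +0.150·(T−10) [T≤10 °C] = -2.2800
  SO₂ term: 1.77·47.6^0.52·exp(0.02·53-2.2800) = 3.895
  Sd branch = 0.102·Sd^0.62·e^(0.033·RH+0.04·T) = 19.23 μm/a
  sum: 3.895 + 19.23 → r_corr = 23.12 μm/a
23.1 μm/a falls in (1.3, 25] for carbon steel → category C2

C2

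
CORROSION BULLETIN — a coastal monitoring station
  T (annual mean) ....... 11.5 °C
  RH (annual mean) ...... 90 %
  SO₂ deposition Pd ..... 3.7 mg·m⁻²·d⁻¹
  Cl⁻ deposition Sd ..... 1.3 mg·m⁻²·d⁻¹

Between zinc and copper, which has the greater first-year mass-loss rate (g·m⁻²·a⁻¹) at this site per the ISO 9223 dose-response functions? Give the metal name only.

copper

zinc: T>10 °C ⇒ hinge -0.071·(11.5−10) = -0.1065
  Pd branch = 0.0129·Pd^0.44·e^(0.046·RH+f) = 1.295 μm/a
  Cl⁻ term: 0.0175·1.3^0.57·exp(0.008·90+0.085·11.5) = 0.111
  sum: 1.295 + 0.111 → r_corr = 1.406 μm/a
  mass loss = 1.406 μm/a × 7.14 g/cm³ = 10.04 g·m⁻²·a⁻¹
copper: temperature factor f = -0.080·(1.5) = -0.1200
  SO₂ term: 0.0053·3.7^0.26·exp(0.059·90-0.1200) = 1.337
  Cl⁻ term: 0.01025·1.3^0.27·exp(0.036·90+0.049·11.5) = 0.4935
  r_corr = 1.337 + 0.4935 = 1.83 μm/a
  mass loss = 1.83 μm/a × 8.96 g/cm³ = 16.4 g·m⁻²·a⁻¹
Ordering by g·m⁻²·a⁻¹: copper (16.4) > zinc (10)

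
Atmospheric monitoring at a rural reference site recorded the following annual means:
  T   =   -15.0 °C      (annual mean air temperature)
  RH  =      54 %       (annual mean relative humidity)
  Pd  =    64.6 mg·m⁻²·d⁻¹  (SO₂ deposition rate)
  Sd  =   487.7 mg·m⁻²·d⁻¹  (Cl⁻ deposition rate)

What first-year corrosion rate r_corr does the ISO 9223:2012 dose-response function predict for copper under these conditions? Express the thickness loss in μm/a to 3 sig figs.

copper: T≤10 °C ⇒ hinge +0.126·(-15.0−10) = -3.1500
  sulphur-dioxide contribution → 0.01624 μm/a
  chloride contribution → 0.1826 μm/a
  ⇒ r_corr(copper) = 0.1989 μm/a

r_corr = 0.199 μm/a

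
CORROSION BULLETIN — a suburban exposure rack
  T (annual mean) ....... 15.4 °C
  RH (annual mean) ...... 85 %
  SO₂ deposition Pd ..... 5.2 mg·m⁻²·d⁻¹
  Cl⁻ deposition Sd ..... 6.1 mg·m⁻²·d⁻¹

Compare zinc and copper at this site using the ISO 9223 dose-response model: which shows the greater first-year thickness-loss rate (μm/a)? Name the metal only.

copper

zinc: f(T) = -0.071·(T−10) [T>10 °C] = -0.3834
  sulphur-dioxide contribution → 0.9062 μm/a
  chloride contribution → 0.3585 μm/a
  ⇒ r_corr(zinc) = 1.265 μm/a
copper: T>10 °C ⇒ hinge -0.080·(15.4−10) = -0.4320
  sulphur-dioxide contribution → 0.7958 μm/a
  chloride contribution → 0.7576 μm/a
  total first-year rate 1.553 μm/a
Ordering by μm/a: copper (1.55) > zinc (1.26)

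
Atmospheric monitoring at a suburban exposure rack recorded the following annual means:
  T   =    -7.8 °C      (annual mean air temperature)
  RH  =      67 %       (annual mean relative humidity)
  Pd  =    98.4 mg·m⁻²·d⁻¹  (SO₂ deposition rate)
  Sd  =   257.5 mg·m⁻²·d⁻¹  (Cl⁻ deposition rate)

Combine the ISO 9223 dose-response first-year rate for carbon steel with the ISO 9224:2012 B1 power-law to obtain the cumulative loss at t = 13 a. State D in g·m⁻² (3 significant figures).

D(13) = 792 g·m⁻²

carbon steel: f(T) = +0.150·(T−10) [T≤10 °C] = -2.6700
  sulphur-dioxide contribution → 5.09 μm/a
  chloride contribution → 21.28 μm/a
  ⇒ r_corr(carbon steel) = 26.37 μm/a
Power-law: D(13) = r_corr · 13^0.523
  D(13) = 26.37 × 13^0.523 = 26.37 × 3.825 = 100.9 μm
  Mass loss = 100.9 μm × 7.85 g/cm³ = 791.8 g·m⁻²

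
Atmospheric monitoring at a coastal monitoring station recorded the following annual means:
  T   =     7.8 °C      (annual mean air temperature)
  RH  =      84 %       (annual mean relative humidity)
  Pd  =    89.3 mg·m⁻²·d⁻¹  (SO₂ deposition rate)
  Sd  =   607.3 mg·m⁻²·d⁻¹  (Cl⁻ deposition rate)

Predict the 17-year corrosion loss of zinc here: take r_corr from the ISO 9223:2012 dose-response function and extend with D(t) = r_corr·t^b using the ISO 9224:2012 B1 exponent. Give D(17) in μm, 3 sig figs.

D(17) = 66.5 μm

zinc: f(T) = +0.038·(T−10) [T≤10 °C] = -0.0836
  Pd branch = 0.0129·Pd^0.44·e^(0.046·RH+f) = 4.081 μm/a
  Sd branch = 0.0175·Sd^0.57·e^(0.008·RH+0.085·T) = 2.567 μm/a
  sum: 4.081 + 2.567 → r_corr = 6.648 μm/a
ISO 9224: D(t) = r_corr · t^b with b = 0.813 (zinc, B1)
  D(17) = 6.648 × 17^0.813 = 6.648 × 10.01 = 66.53 μm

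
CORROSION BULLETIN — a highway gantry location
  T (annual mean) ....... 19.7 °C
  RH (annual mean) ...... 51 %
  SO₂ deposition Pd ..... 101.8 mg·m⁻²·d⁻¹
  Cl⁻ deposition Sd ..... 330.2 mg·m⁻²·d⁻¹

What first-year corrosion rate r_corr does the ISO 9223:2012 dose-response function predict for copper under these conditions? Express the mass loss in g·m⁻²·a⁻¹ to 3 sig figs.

copper: temperature factor f = -0.080·(9.7) = -0.7760
  sulphur-dioxide contribution → 0.1645 μm/a
  chloride contribution → 0.8079 μm/a
  ⇒ r_corr(copper) = 0.9724 μm/a
Convert to mass loss: 0.9724 μm/a × 8.96 g/cm³ = 8.713 g·m⁻²·a⁻¹

r_corr = 8.71 g·m⁻²·a⁻¹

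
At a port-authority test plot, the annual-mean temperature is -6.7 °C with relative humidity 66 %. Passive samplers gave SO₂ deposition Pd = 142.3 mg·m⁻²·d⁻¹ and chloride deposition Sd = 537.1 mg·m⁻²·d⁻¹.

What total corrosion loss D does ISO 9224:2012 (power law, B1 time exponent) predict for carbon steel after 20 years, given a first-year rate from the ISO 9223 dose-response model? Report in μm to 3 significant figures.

D(20) = 197 μm

carbon steel: f(T) = +0.150·(T−10) [T≤10 °C] = -2.5050
  sulphur-dioxide contribution → 7.129 μm/a
  chloride contribution → 33.94 μm/a
  total first-year rate 41.07 μm/a
Long-term exponent b (ISO 9224 Table 2, B1) = 0.523
  D(20) = 41.07 × 20^0.523 = 41.07 × 4.791 = 196.8 μm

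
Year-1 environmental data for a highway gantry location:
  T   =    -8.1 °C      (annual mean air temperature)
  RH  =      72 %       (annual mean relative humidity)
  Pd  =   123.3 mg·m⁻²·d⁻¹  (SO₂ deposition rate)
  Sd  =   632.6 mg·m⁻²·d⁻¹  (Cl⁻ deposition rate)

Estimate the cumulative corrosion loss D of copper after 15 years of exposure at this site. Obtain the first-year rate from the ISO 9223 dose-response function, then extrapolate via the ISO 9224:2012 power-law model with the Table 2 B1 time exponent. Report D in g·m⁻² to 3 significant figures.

copper: f(T) = +0.126·(T−10) [T≤10 °C] = -2.2806
  sulphur-dioxide contribution → 0.1325 μm/a
  chloride contribution → 0.5252 μm/a
  ⇒ r_corr(copper) = 0.6578 μm/a
ISO 9224: D(t) = r_corr · t^b with b = 0.667 (copper, B1)
  D(15) = 0.6578 × 15^0.667 = 0.6578 × 6.088 = 4.004 μm
  Mass loss = 4.004 μm × 8.96 g/cm³ = 35.88 g·m⁻²

D(15) = 35.9 g·m⁻²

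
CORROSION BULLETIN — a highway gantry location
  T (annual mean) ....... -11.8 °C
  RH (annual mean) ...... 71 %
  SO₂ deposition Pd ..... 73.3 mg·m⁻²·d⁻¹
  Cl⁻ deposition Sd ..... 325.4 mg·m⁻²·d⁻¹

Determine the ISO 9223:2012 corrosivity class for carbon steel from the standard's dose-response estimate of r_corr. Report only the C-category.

carbon steel: T≤10 °C ⇒ hinge +0.150·(-11.8−10) = -3.2700
  sulphur-dioxide contribution → 2.596 μm/a
  chloride contribution → 23.93 μm/a
  ⇒ r_corr(carbon steel) = 26.52 μm/a
Category bounds: 25…50 μm/a bracket r_corr ⇒ C3

C3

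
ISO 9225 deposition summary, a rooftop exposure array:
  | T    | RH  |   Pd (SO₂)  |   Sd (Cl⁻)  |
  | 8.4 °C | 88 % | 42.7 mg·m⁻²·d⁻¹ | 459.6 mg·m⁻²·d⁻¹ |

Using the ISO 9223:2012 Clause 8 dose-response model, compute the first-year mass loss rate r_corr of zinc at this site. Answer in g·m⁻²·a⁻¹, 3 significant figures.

zinc: T≤10 °C ⇒ hinge +0.038·(8.4−10) = -0.0608
  SO₂ term: 0.0129·42.7^0.44·exp(0.046·88-0.0608) = 3.627
  Sd branch = 0.0175·Sd^0.57·e^(0.008·RH+0.085·T) = 2.379 μm/a
  sum: 3.627 + 2.379 → r_corr = 6.007 μm/a
Convert to mass loss: 6.007 μm/a × 7.14 g/cm³ = 42.89 g·m⁻²·a⁻¹

r_corr = 42.9 g·m⁻²·a⁻¹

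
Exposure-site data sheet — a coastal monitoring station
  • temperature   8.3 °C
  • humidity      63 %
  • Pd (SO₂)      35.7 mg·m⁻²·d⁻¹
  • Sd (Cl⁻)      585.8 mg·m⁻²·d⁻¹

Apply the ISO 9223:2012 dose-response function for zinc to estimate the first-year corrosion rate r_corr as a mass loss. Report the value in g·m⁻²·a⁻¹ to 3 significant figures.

zinc: f(T) = +0.038·(T−10) [T≤10 °C] = -0.0646
  sulphur-dioxide contribution → 1.058 μm/a
  chloride contribution → 2.218 μm/a
  total first-year rate 3.275 μm/a
Convert to mass loss: 3.275 μm/a × 7.14 g/cm³ = 23.39 g·m⁻²·a⁻¹

r_corr = 23.4 g·m⁻²·a⁻¹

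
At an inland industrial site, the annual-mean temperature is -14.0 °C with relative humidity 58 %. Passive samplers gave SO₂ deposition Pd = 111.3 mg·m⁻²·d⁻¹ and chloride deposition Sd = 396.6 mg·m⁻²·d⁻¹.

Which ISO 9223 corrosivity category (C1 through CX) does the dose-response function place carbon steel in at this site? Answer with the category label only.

C2

carbon steel: temperature factor f = +0.150·(-24.0) = -3.6000
  Pd branch = 1.77·Pd^0.52·e^(0.02·RH+f) = 1.788 μm/a
  Cl⁻ term: 0.102·396.6^0.62·exp(0.033·58+0.04·-14.0) = 16.13
  r_corr = 1.788 + 16.13 = 17.92 μm/a
Category bounds: 1.3…25 μm/a bracket r_corr ⇒ C2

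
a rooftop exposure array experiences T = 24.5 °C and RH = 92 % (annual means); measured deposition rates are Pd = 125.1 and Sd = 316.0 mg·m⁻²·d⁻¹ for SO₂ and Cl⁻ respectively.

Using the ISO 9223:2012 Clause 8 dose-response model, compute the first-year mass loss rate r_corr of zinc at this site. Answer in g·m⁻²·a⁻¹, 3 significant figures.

zinc: T>10 °C ⇒ hinge -0.071·(24.5−10) = -1.0295
  Pd branch = 0.0129·Pd^0.44·e^(0.046·RH+f) = 2.656 μm/a
  Sd branch = 0.0175·Sd^0.57·e^(0.008·RH+0.085·T) = 7.797 μm/a
  sum: 2.656 + 7.797 → r_corr = 10.45 μm/a
Convert to mass loss: 10.45 μm/a × 7.14 g/cm³ = 74.63 g·m⁻²·a⁻¹

r_corr = 74.6 g·m⁻²·a⁻¹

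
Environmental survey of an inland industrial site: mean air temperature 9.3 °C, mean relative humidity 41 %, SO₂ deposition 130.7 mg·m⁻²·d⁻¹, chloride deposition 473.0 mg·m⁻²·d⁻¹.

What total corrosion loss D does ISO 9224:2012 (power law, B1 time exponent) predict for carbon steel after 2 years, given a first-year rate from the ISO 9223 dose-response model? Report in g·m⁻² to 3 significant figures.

D(2) = 808 g·m⁻²

carbon steel: temperature factor f = +0.150·(-0.7) = -0.1050
  sulphur-dioxide contribution → 45.6 μm/a
  chloride contribution → 26.07 μm/a
  ⇒ r_corr(carbon steel) = 71.67 μm/a
ISO 9224: D(t) = r_corr · t^b with b = 0.523 (carbon steel, B1)
  D(2) = 71.67 × 2^0.523 = 71.67 × 1.437 = 103 μm
  Mass loss = 103 μm × 7.85 g/cm³ = 808.4 g·m⁻²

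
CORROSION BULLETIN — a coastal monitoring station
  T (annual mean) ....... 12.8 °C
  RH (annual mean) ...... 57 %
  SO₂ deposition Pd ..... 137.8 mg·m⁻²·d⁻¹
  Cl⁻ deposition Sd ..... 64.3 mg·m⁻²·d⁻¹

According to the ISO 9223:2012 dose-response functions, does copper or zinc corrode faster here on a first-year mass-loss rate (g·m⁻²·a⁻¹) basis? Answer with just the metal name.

copper: T>10 °C ⇒ hinge -0.080·(12.8−10) = -0.2240
  sulphur-dioxide contribution → 0.4403 μm/a
  chloride contribution → 0.4597 μm/a
  ⇒ r_corr(copper) = 0.9 μm/a
  mass loss = 0.9 μm/a × 8.96 g/cm³ = 8.064 g·m⁻²·a⁻¹
zinc: f(T) = -0.071·(T−10) [T>10 °C] = -0.1988
  sulphur-dioxide contribution → 1.271 μm/a
  chloride contribution → 0.8796 μm/a
  ⇒ r_corr(zinc) = 2.151 μm/a
  mass loss = 2.151 μm/a × 7.14 g/cm³ = 15.36 g·m⁻²·a⁻¹
Ordering by g·m⁻²·a⁻¹: zinc (15.4) > copper (8.06)

zinc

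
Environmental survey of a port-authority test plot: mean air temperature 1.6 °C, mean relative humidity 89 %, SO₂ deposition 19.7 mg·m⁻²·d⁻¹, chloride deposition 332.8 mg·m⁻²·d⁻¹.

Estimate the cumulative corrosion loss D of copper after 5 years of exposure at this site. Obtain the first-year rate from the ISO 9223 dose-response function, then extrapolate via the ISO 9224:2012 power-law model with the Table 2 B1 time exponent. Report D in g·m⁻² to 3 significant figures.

D(5) = 54.3 g·m⁻²

copper: T≤10 °C ⇒ hinge +0.126·(1.6−10) = -1.0584
  Pd branch = 0.0053·Pd^0.26·e^(0.059·RH+f) = 0.7615 μm/a
  Sd branch = 0.01025·Sd^0.27·e^(0.036·RH+0.049·T) = 1.31 μm/a
  r_corr = 0.7615 + 1.31 = 2.071 μm/a
Long-term exponent b (ISO 9224 Table 2, B1) = 0.667
  D(5) = 2.071 × 5^0.667 = 2.071 × 2.926 = 6.06 μm
  Mass loss = 6.06 μm × 8.96 g/cm³ = 54.3 g·m⁻²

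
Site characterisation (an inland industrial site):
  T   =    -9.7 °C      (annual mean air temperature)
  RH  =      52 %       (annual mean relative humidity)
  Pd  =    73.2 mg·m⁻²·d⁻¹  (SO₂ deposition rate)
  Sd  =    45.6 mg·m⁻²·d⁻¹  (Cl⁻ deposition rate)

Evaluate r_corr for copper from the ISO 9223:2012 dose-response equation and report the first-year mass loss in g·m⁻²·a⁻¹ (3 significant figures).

copper: temperature factor f = +0.126·(-19.7) = -2.4822
  sulphur-dioxide contribution → 0.02907 μm/a
  chloride contribution → 0.1162 μm/a
  total first-year rate 0.1453 μm/a
Convert to mass loss: 0.1453 μm/a × 8.96 g/cm³ = 1.302 g·m⁻²·a⁻¹

r_corr = 1.30 g·m⁻²·a⁻¹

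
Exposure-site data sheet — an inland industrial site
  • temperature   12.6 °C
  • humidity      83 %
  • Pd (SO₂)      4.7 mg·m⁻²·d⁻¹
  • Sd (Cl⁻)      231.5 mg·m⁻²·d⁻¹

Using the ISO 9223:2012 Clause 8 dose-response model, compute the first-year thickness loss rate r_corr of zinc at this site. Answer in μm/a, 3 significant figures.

r_corr = 3.17 μm/a

zinc: T>10 °C ⇒ hinge -0.071·(12.6−10) = -0.1846
  sulphur-dioxide contribution → 0.9644 μm/a
  chloride contribution → 2.21 μm/a
  total first-year rate 3.174 μm/a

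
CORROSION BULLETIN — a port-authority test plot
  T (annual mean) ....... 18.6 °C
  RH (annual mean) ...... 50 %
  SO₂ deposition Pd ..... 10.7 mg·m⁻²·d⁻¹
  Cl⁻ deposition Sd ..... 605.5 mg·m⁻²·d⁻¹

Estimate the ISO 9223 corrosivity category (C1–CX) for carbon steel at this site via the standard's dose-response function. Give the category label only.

carbon steel: T>10 °C ⇒ hinge -0.054·(18.6−10) = -0.4644
  SO₂ term: 1.77·10.7^0.52·exp(0.02·50-0.4644) = 10.37
  Cl⁻ term: 0.102·605.5^0.62·exp(0.033·50+0.04·18.6) = 59.32
  r_corr = 10.37 + 59.32 = 69.69 μm/a
69.7 μm/a falls in (50, 80] for carbon steel → category C4

C4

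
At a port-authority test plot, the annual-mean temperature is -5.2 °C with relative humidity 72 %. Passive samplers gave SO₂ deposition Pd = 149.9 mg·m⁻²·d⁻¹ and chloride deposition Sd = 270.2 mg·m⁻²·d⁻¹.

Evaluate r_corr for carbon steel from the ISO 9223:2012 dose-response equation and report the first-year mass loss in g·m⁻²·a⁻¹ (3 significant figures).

carbon steel: f(T) = +0.150·(T−10) [T≤10 °C] = -2.2800
  SO₂ term: 1.77·149.9^0.52·exp(0.02·72-2.2800) = 10.34
  Sd branch = 0.102·Sd^0.62·e^(0.033·RH+0.04·T) = 28.69 μm/a
  sum: 10.34 + 28.69 → r_corr = 39.04 μm/a
Convert to mass loss: 39.04 μm/a × 7.85 g/cm³ = 306.4 g·m⁻²·a⁻¹

r_corr = 306 g·m⁻²·a⁻¹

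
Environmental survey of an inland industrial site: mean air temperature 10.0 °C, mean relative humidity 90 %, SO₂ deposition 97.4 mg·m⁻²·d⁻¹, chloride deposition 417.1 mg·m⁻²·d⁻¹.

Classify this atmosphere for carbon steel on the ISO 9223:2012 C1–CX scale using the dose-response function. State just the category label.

CX

carbon steel: f(T) = +0.150·(T−10) [T≤10 °C] = +0.0000
  Pd branch = 1.77·Pd^0.52·e^(0.02·RH+f) = 115.8 μm/a
  Cl⁻ term: 0.102·417.1^0.62·exp(0.033·90+0.04·10.0) = 124.9
  sum: 115.8 + 124.9 → r_corr = 240.8 μm/a
241 μm/a falls in (200, 700] for carbon steel → category CX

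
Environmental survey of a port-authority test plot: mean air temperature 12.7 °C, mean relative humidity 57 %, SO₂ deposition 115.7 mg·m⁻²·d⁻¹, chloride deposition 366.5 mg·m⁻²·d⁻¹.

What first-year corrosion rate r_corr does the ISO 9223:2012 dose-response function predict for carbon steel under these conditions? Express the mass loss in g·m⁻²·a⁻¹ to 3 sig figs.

r_corr = 784 g·m⁻²·a⁻¹

carbon steel: temperature factor f = -0.054·(2.7) = -0.1458
  sulphur-dioxide contribution → 56.58 μm/a
  chloride contribution → 43.24 μm/a
  ⇒ r_corr(carbon steel) = 99.82 μm/a
Convert to mass loss: 99.82 μm/a × 7.85 g/cm³ = 783.6 g·m⁻²·a⁻¹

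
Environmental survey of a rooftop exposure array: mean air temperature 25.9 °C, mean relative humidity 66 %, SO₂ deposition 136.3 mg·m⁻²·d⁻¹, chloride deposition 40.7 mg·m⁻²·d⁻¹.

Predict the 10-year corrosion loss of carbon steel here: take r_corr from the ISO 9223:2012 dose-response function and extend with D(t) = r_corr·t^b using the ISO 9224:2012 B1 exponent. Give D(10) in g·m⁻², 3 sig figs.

D(10) = 1.61e+03 g·m⁻²

carbon steel: f(T) = -0.054·(T−10) [T>10 °C] = -0.8586
  SO₂ term: 1.77·136.3^0.52·exp(0.02·66-0.8586) = 36.17
  Cl⁻ term: 0.102·40.7^0.62·exp(0.033·66+0.04·25.9) = 25.26
  r_corr = 36.17 + 25.26 = 61.42 μm/a
Power-law: D(10) = r_corr · 10^0.523
  D(10) = 61.42 × 10^0.523 = 61.42 × 3.334 = 204.8 μm
  Mass loss = 204.8 μm × 7.85 g/cm³ = 1608 g·m⁻²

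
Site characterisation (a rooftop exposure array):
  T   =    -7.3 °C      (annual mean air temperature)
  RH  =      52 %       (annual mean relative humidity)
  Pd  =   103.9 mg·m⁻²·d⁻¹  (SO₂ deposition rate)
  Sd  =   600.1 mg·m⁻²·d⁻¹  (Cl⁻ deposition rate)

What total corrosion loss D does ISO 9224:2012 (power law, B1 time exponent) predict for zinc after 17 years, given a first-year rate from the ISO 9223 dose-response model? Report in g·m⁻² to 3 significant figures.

zinc: f(T) = +0.038·(T−10) [T≤10 °C] = -0.6574
  sulphur-dioxide contribution → 0.5639 μm/a
  chloride contribution → 0.5468 μm/a
  total first-year rate 1.111 μm/a
Power-law: D(17) = r_corr · 17^0.813
  D(17) = 1.111 × 17^0.813 = 1.111 × 10.01 = 11.12 μm
  Mass loss = 11.12 μm × 7.14 g/cm³ = 79.37 g·m⁻²

D(17) = 79.4 g·m⁻²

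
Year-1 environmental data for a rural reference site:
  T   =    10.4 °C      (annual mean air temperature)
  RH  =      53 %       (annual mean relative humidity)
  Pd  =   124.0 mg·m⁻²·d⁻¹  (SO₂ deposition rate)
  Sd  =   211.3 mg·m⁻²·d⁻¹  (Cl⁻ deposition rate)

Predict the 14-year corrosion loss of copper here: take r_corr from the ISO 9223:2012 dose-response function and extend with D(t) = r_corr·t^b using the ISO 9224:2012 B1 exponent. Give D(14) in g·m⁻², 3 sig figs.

D(14) = 46.8 g·m⁻²

copper: T>10 °C ⇒ hinge -0.080·(10.4−10) = -0.0320
  SO₂ term: 0.0053·124.0^0.26·exp(0.059·53-0.0320) = 0.4099
  Cl⁻ term: 0.01025·211.3^0.27·exp(0.036·53+0.049·10.4) = 0.488
  sum: 0.4099 + 0.488 → r_corr = 0.8979 μm/a
ISO 9224: D(t) = r_corr · t^b with b = 0.667 (copper, B1)
  D(14) = 0.8979 × 14^0.667 = 0.8979 × 5.814 = 5.22 μm
  Mass loss = 5.22 μm × 8.96 g/cm³ = 46.77 g·m⁻²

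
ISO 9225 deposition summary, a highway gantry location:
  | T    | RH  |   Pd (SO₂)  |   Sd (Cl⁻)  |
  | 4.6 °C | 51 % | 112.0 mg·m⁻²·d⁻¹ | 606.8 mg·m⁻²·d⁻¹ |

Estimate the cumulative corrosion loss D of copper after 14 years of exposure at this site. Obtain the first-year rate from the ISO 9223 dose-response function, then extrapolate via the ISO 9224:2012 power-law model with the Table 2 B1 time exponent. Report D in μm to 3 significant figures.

D(14) = 3.72 μm

copper: temperature factor f = +0.126·(-5.4) = -0.6804
  SO₂ term: 0.0053·112.0^0.26·exp(0.059·51-0.6804) = 0.1855
  Sd branch = 0.01025·Sd^0.27·e^(0.036·RH+0.049·T) = 0.4544 μm/a
  sum: 0.1855 + 0.4544 → r_corr = 0.6399 μm/a
ISO 9224: D(t) = r_corr · t^b with b = 0.667 (copper, B1)
  D(14) = 0.6399 × 14^0.667 = 0.6399 × 5.814 = 3.72 μm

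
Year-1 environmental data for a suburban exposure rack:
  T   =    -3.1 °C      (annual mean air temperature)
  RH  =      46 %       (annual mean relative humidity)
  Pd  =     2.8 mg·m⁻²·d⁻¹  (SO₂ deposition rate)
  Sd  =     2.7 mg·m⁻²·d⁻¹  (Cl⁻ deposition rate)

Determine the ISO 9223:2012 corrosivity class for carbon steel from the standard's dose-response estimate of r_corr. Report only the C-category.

C2

carbon steel: f(T) = +0.150·(T−10) [T≤10 °C] = -1.9650
  SO₂ term: 1.77·2.8^0.52·exp(0.02·46-1.9650) = 1.063
  Cl⁻ term: 0.102·2.7^0.62·exp(0.033·46+0.04·-3.1) = 0.7611
  r_corr = 1.063 + 0.7611 = 1.824 μm/a
1.82 μm/a falls in (1.3, 25] for carbon steel → category C2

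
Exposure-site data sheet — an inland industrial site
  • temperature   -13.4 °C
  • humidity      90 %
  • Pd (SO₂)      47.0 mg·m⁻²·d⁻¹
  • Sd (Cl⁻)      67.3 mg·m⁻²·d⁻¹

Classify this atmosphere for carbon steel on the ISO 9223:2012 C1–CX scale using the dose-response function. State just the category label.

carbon steel: temperature factor f = +0.150·(-23.4) = -3.5100
  SO₂ term: 1.77·47.0^0.52·exp(0.02·90-3.5100) = 2.37
  Cl⁻ term: 0.102·67.3^0.62·exp(0.033·90+0.04·-13.4) = 15.81
  sum: 2.37 + 15.81 → r_corr = 18.18 μm/a
ISO 9223 Table 2 (carbon steel): 1.3 < 18.2 ≤ 25 μm/a ⇒ C2

C2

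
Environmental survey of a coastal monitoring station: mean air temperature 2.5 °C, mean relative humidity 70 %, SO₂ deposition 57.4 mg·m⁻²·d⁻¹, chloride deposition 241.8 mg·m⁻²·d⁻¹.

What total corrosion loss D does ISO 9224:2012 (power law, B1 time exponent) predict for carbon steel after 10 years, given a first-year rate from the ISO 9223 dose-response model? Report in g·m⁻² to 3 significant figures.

carbon steel: temperature factor f = +0.150·(-7.5) = -1.1250
  SO₂ term: 1.77·57.4^0.52·exp(0.02·70-1.1250) = 19.14
  Sd branch = 0.102·Sd^0.62·e^(0.033·RH+0.04·T) = 34.12 μm/a
  sum: 19.14 + 34.12 → r_corr = 53.26 μm/a
Power-law: D(10) = r_corr · 10^0.523
  D(10) = 53.26 × 10^0.523 = 53.26 × 3.334 = 177.6 μm
  Mass loss = 177.6 μm × 7.85 g/cm³ = 1394 g·m⁻²

D(10) = 1.39e+03 g·m⁻²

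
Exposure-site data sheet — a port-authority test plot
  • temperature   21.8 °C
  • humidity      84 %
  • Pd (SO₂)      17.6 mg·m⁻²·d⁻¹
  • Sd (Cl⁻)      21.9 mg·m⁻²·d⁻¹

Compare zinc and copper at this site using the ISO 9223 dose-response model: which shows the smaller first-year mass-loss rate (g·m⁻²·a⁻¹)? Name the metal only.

zinc: T>10 °C ⇒ hinge -0.071·(21.8−10) = -0.8378
  Pd branch = 0.0129·Pd^0.44·e^(0.046·RH+f) = 0.9395 μm/a
  Cl⁻ term: 0.0175·21.9^0.57·exp(0.008·84+0.085·21.8) = 1.27
  sum: 0.9395 + 1.27 → r_corr = 2.209 μm/a
  mass loss = 2.209 μm/a × 7.14 g/cm³ = 15.77 g·m⁻²·a⁻¹
copper: f(T) = -0.080·(T−10) [T>10 °C] = -0.9440
  SO₂ term: 0.0053·17.6^0.26·exp(0.059·84-0.9440) = 0.6173
  Cl⁻ term: 0.01025·21.9^0.27·exp(0.036·84+0.049·21.8) = 1.412
  sum: 0.6173 + 1.412 → r_corr = 2.029 μm/a
  mass loss = 2.029 μm/a × 8.96 g/cm³ = 18.18 g·m⁻²·a⁻¹
Ordering by g·m⁻²·a⁻¹: copper (18.2) > zinc (15.8)

zinc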